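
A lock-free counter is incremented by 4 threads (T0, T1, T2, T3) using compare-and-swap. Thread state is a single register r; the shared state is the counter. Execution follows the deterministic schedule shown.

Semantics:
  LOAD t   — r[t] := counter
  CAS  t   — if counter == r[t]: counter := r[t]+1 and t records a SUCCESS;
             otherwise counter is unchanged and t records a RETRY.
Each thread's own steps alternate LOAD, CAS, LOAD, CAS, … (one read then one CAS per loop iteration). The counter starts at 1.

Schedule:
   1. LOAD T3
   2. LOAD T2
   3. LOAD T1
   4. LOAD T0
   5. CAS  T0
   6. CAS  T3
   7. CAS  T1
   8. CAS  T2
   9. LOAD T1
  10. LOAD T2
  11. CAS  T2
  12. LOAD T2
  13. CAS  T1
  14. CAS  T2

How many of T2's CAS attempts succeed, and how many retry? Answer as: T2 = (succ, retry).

#1 T3 reads 1
#2 T2 reads 1
#3 T1 reads 1
#4 T0 reads 1
#5 T0 CAS(1→2) writes; counter now 2
#6 T3 CAS(1→2) fails; counter now 2
#7 T1 CAS(1→2) fails; counter now 2
#8 T2 CAS(1→2) fails; counter now 2
#9 T1 reads 2
#10 T2 reads 2
#11 T2 CAS(2→3) writes; counter now 3
#12 T2 reads 3
#13 T1 CAS(2→3) fails; counter now 3
#14 T2 CAS(3→4) writes; counter now 4

T2 = (2, 1)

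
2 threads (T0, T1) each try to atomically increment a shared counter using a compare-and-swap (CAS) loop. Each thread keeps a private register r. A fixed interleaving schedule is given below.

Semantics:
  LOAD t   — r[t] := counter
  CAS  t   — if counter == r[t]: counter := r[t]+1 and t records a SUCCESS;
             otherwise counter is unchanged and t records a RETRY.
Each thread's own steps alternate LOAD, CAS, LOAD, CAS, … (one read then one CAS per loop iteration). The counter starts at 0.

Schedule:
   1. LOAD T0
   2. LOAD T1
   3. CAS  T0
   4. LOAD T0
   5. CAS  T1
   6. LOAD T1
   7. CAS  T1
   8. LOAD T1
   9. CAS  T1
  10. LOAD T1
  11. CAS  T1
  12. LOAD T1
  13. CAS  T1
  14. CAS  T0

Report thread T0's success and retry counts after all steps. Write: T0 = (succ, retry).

T0 = (1, 1)

#1 T0 reads 0
#2 T1 reads 0
#3 T0 CAS(0→1) writes; counter now 1
#4 T0 reads 1
#5 T1 CAS(0→1) fails; counter now 1
#6 T1 reads 1
#7 T1 CAS(1→2) writes; counter now 2
#8 T1 reads 2
#9 T1 CAS(2→3) writes; counter now 3
#10 T1 reads 3
#11 T1 CAS(3→4) writes; counter now 4
#12 T1 reads 4
#13 T1 CAS(4→5) writes; counter now 5
#14 T0 CAS(1→2) fails; counter now 5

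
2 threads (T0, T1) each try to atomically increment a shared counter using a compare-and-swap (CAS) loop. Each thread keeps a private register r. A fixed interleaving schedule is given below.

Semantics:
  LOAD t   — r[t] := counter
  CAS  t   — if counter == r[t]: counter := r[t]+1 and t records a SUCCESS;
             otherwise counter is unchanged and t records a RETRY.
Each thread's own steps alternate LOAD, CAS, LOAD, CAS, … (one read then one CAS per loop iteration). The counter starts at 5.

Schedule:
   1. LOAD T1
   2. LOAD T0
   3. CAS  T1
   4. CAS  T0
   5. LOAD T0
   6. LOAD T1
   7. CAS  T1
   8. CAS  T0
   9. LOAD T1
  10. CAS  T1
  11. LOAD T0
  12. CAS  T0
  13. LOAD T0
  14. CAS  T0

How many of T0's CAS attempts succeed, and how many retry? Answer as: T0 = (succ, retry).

[1] T1.load  rd  (counter 5, T1.r 5)
[2] T0.load  rd  (counter 5, T0.r 5)
[3] T1.cas  hit  (counter 6, T1.r 5)
[4] T0.cas  miss  (counter 6, T0.r 5)
[5] T0.load  rd  (counter 6, T0.r 6)
[6] T1.load  rd  (counter 6, T1.r 6)
[7] T1.cas  hit  (counter 7, T1.r 6)
[8] T0.cas  miss  (counter 7, T0.r 6)
[9] T1.load  rd  (counter 7, T1.r 7)
[10] T1.cas  hit  (counter 8, T1.r 7)
[11] T0.load  rd  (counter 8, T0.r 8)
[12] T0.cas  hit  (counter 9, T0.r 8)
[13] T0.load  rd  (counter 9, T0.r 9)
[14] T0.cas  hit  (counter 10, T0.r 9)

T0 = (2, 2)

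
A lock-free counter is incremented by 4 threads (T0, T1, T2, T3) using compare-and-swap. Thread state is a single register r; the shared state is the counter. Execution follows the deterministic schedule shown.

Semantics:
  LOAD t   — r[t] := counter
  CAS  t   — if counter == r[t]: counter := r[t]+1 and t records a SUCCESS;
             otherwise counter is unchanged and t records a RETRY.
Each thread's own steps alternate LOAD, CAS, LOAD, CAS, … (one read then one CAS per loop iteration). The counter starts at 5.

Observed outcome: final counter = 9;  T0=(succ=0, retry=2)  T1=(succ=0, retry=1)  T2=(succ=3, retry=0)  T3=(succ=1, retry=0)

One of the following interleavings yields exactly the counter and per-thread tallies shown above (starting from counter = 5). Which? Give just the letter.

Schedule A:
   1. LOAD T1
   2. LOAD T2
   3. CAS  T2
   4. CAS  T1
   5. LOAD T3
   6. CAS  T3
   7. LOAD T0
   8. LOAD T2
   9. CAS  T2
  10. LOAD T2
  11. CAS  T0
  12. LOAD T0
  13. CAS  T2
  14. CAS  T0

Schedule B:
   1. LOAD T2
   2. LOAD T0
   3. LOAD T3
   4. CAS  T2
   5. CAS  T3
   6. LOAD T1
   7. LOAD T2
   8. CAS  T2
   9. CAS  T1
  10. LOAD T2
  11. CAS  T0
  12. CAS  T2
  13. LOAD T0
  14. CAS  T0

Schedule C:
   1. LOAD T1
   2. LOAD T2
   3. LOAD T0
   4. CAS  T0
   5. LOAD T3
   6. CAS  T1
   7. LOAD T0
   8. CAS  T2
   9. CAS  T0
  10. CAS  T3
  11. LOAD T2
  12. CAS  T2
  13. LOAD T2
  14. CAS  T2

Tracing schedule A:
#1 T1 reads 5
#2 T2 reads 5
#3 T2 CAS(5→6) writes; counter now 6
#4 T1 CAS(5→6) fails; counter now 6
#5 T3 reads 6
#6 T3 CAS(6→7) writes; counter now 7
#7 T0 reads 7
#8 T2 reads 7
#9 T2 CAS(7→8) writes; counter now 8
#10 T2 reads 8
#11 T0 CAS(7→8) fails; counter now 8
#12 T0 reads 8
#13 T2 CAS(8→9) writes; counter now 9
#14 T0 CAS(8→9) fails; counter now 9

A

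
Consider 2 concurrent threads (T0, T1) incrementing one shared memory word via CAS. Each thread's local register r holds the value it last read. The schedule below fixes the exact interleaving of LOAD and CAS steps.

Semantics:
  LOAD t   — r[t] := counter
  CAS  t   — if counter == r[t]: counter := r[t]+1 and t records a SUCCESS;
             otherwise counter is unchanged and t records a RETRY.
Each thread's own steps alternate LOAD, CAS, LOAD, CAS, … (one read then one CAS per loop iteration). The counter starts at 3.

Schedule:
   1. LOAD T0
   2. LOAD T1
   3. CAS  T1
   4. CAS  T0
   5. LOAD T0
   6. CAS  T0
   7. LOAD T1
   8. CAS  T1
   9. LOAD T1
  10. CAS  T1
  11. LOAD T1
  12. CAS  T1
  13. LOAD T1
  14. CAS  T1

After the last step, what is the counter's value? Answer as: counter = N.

1. LOAD T0 → mem=3 r[T0]=3 [LOAD]
2. LOAD T1 → mem=3 r[T1]=3 [LOAD]
3. CAS T1 → mem=4 r[T1]=3 [OK]
4. CAS T0 → mem=4 r[T0]=3 [RETRY]
5. LOAD T0 → mem=4 r[T0]=4 [LOAD]
6. CAS T0 → mem=5 r[T0]=4 [OK]
7. LOAD T1 → mem=5 r[T1]=5 [LOAD]
8. CAS T1 → mem=6 r[T1]=5 [OK]
9. LOAD T1 → mem=6 r[T1]=6 [LOAD]
10. CAS T1 → mem=7 r[T1]=6 [OK]
11. LOAD T1 → mem=7 r[T1]=7 [LOAD]
12. CAS T1 → mem=8 r[T1]=7 [OK]
13. LOAD T1 → mem=8 r[T1]=8 [LOAD]
14. CAS T1 → mem=9 r[T1]=8 [OK]

counter = 9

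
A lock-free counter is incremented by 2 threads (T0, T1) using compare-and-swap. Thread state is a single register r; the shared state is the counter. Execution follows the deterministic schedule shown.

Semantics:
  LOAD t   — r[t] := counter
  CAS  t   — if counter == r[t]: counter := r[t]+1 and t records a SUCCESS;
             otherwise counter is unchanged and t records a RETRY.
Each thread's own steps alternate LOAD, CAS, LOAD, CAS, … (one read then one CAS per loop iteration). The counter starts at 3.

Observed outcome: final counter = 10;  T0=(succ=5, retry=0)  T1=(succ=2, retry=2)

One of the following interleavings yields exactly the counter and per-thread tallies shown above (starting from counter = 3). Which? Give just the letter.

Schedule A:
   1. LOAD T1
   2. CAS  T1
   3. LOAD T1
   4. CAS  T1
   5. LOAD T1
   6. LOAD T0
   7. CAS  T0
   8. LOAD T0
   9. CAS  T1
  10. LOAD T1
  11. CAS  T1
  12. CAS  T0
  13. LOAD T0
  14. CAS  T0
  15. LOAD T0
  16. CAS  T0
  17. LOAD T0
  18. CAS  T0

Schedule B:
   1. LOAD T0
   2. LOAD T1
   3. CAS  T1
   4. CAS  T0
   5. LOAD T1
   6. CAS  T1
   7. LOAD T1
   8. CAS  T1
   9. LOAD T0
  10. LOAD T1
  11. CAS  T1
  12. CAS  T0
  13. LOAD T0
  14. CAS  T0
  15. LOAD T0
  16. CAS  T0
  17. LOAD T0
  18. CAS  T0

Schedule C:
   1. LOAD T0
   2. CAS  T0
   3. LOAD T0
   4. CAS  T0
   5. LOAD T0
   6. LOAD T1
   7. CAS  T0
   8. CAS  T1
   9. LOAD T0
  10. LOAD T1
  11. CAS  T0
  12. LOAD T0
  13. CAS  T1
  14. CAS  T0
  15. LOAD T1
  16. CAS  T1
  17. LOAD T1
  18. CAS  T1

C

Tracing schedule C:
[1] T0.load  rd  (counter 3, T0.r 3)
[2] T0.cas  hit  (counter 4, T0.r 3)
[3] T0.load  rd  (counter 4, T0.r 4)
[4] T0.cas  hit  (counter 5, T0.r 4)
[5] T0.load  rd  (counter 5, T0.r 5)
[6] T1.load  rd  (counter 5, T1.r 5)
[7] T0.cas  hit  (counter 6, T0.r 5)
[8] T1.cas  miss  (counter 6, T1.r 5)
[9] T0.load  rd  (counter 6, T0.r 6)
[10] T1.load  rd  (counter 6, T1.r 6)
[11] T0.cas  hit  (counter 7, T0.r 6)
[12] T0.load  rd  (counter 7, T0.r 7)
[13] T1.cas  miss  (counter 7, T1.r 6)
[14] T0.cas  hit  (counter 8, T0.r 7)
[15] T1.load  rd  (counter 8, T1.r 8)
[16] T1.cas  hit  (counter 9, T1.r 8)
[17] T1.load  rd  (counter 9, T1.r 9)
[18] T1.cas  hit  (counter 10, T1.r 9)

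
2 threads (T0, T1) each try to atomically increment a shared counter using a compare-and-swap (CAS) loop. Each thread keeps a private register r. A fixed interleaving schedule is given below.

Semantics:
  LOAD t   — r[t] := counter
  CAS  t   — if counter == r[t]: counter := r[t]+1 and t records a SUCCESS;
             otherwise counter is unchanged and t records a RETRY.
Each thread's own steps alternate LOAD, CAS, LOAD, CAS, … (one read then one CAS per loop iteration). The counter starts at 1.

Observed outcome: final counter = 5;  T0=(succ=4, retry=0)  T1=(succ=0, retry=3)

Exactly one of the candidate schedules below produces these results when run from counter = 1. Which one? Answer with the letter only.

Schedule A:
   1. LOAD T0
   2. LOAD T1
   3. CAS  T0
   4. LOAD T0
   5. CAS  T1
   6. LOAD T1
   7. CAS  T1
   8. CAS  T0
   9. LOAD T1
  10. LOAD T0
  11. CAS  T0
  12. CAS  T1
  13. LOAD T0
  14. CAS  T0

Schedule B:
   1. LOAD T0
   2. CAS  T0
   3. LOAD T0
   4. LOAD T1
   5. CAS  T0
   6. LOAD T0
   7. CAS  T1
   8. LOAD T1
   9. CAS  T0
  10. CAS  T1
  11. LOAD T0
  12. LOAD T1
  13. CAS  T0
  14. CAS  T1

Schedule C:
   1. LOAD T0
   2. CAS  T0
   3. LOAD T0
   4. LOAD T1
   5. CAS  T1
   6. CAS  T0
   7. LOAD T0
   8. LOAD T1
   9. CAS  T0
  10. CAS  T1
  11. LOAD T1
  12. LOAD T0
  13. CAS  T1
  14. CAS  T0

Simulating candidate B:
step 1: T0 LOAD ⇒ load; ctr=1 reg=1
step 2: T0 CAS ⇒ ok; ctr=2 reg=1
step 3: T0 LOAD ⇒ load; ctr=2 reg=2
step 4: T1 LOAD ⇒ load; ctr=2 reg=2
step 5: T0 CAS ⇒ ok; ctr=3 reg=2
step 6: T0 LOAD ⇒ load; ctr=3 reg=3
step 7: T1 CAS ⇒ retry; ctr=3 reg=2
step 8: T1 LOAD ⇒ load; ctr=3 reg=3
step 9: T0 CAS ⇒ ok; ctr=4 reg=3
step 10: T1 CAS ⇒ retry; ctr=4 reg=3
step 11: T0 LOAD ⇒ load; ctr=4 reg=4
step 12: T1 LOAD ⇒ load; ctr=4 reg=4
step 13: T0 CAS ⇒ ok; ctr=5 reg=4
step 14: T1 CAS ⇒ retry; ctr=5 reg=4

B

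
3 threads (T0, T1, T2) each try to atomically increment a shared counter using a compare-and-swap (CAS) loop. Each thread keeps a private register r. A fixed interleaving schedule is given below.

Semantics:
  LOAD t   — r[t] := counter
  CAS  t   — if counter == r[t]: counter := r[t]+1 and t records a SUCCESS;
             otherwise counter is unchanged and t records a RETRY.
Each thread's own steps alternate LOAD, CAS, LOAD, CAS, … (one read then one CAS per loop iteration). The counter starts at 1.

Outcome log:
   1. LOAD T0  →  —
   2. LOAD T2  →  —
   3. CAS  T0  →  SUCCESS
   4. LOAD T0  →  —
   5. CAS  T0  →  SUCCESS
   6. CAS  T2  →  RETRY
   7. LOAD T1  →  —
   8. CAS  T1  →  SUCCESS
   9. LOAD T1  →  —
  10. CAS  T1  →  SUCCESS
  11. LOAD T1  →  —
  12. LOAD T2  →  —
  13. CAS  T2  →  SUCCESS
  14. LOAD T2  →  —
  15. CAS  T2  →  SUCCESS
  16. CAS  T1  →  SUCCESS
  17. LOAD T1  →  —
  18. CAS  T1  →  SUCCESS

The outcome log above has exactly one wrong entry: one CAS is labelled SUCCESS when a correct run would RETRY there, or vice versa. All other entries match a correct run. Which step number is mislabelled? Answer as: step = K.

Correct run:
#1 T0 reads 1
#2 T2 reads 1
#3 T0 CAS(1→2) writes; counter now 2
#4 T0 reads 2
#5 T0 CAS(2→3) writes; counter now 3
#6 T2 CAS(1→2) fails; counter now 3
#7 T1 reads 3
#8 T1 CAS(3→4) writes; counter now 4
#9 T1 reads 4
#10 T1 CAS(4→5) writes; counter now 5
#11 T1 reads 5
#12 T2 reads 5
#13 T2 CAS(5→6) writes; counter now 6
#14 T2 reads 6
#15 T2 CAS(6→7) writes; counter now 7
#16 T1 CAS(5→6) fails; counter now 7
#17 T1 reads 7
#18 T1 CAS(7→8) writes; counter now 8
Mismatch at 16.

step = 16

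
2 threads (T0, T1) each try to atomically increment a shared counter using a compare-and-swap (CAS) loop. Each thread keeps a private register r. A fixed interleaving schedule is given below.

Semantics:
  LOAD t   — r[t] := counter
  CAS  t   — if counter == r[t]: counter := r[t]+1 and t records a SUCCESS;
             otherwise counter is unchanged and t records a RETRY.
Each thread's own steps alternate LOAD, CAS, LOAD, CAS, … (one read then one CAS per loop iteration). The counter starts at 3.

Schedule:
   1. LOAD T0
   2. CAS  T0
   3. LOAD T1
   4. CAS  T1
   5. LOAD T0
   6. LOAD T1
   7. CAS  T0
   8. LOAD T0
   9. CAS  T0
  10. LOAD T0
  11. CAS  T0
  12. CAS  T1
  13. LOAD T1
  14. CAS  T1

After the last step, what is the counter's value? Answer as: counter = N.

1. LOAD T0 → mem=3 r[T0]=3 [LOAD]
2. CAS T0 → mem=4 r[T0]=3 [OK]
3. LOAD T1 → mem=4 r[T1]=4 [LOAD]
4. CAS T1 → mem=5 r[T1]=4 [OK]
5. LOAD T0 → mem=5 r[T0]=5 [LOAD]
6. LOAD T1 → mem=5 r[T1]=5 [LOAD]
7. CAS T0 → mem=6 r[T0]=5 [OK]
8. LOAD T0 → mem=6 r[T0]=6 [LOAD]
9. CAS T0 → mem=7 r[T0]=6 [OK]
10. LOAD T0 → mem=7 r[T0]=7 [LOAD]
11. CAS T0 → mem=8 r[T0]=7 [OK]
12. CAS T1 → mem=8 r[T1]=5 [RETRY]
13. LOAD T1 → mem=8 r[T1]=8 [LOAD]
14. CAS T1 → mem=9 r[T1]=8 [OK]

counter = 9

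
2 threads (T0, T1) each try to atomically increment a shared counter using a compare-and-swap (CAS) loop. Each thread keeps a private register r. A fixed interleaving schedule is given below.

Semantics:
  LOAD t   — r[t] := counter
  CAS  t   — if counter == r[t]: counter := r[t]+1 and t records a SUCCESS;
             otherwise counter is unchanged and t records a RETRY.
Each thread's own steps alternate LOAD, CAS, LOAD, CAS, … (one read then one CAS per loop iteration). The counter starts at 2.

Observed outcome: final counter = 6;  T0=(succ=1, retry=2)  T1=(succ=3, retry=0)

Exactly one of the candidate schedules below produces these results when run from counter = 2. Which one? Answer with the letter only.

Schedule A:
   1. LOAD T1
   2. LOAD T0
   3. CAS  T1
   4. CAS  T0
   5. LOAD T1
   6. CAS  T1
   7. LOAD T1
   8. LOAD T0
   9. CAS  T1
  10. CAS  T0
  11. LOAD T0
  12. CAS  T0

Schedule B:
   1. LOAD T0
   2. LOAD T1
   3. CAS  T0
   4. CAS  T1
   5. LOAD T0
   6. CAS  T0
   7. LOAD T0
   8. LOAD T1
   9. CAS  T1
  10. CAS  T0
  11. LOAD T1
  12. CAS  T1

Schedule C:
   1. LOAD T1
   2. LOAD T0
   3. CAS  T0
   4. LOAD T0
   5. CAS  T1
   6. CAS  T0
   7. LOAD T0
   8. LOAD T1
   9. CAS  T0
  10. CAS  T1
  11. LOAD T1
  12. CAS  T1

Run A:
T1 LOAD — after: cnt=2, r=2 — load
T0 LOAD — after: cnt=2, r=2 — load
T1 CAS — after: cnt=3, r=2 — ok
T0 CAS — after: cnt=3, r=2 — retry
T1 LOAD — after: cnt=3, r=3 — load
T1 CAS — after: cnt=4, r=3 — ok
T1 LOAD — after: cnt=4, r=4 — load
T0 LOAD — after: cnt=4, r=4 — load
T1 CAS — after: cnt=5, r=4 — ok
T0 CAS — after: cnt=5, r=4 — retry
T0 LOAD — after: cnt=5, r=5 — load
T0 CAS — after: cnt=6, r=5 — ok

A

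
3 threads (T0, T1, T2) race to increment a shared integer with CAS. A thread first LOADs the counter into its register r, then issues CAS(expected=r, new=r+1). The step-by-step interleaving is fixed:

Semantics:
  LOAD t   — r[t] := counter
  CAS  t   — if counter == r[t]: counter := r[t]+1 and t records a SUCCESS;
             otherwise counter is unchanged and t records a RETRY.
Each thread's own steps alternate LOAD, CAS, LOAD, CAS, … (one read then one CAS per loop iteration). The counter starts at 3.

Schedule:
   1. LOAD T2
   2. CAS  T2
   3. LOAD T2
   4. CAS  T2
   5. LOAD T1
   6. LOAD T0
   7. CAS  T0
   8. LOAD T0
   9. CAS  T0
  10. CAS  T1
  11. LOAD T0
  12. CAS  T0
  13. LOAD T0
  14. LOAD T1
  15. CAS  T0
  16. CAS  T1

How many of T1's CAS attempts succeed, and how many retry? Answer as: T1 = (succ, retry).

   1) LOAD T2:  M=3  r_T2=3
   2) CAS  T2:  M=4  r_T2=3 ✓
   3) LOAD T2:  M=4  r_T2=4
   4) CAS  T2:  M=5  r_T2=4 ✓
   5) LOAD T1:  M=5  r_T1=5
   6) LOAD T0:  M=5  r_T0=5
   7) CAS  T0:  M=6  r_T0=5 ✓
   8) LOAD T0:  M=6  r_T0=6
   9) CAS  T0:  M=7  r_T0=6 ✓
  10) CAS  T1:  M=7  r_T1=5 ✗
  11) LOAD T0:  M=7  r_T0=7
  12) CAS  T0:  M=8  r_T0=7 ✓
  13) LOAD T0:  M=8  r_T0=8
  14) LOAD T1:  M=8  r_T1=8
  15) CAS  T0:  M=9  r_T0=8 ✓
  16) CAS  T1:  M=9  r_T1=8 ✗

T1 = (0, 2)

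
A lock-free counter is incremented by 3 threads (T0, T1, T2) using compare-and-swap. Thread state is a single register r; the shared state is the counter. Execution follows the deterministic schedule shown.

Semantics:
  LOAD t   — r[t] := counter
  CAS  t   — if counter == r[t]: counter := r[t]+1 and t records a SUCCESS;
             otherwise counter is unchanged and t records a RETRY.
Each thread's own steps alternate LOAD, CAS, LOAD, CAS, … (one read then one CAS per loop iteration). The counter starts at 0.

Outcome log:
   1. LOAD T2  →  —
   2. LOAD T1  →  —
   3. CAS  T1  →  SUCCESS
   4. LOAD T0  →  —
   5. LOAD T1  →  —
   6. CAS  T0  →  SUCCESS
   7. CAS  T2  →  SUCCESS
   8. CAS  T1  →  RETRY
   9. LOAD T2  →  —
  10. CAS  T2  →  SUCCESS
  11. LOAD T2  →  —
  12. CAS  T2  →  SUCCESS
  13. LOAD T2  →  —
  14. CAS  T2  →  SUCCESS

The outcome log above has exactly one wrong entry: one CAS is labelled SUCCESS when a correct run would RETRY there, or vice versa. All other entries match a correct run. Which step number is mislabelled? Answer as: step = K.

Correct run:
1. LOAD T2 → mem=0 r[T2]=0 [LOAD]
2. LOAD T1 → mem=0 r[T1]=0 [LOAD]
3. CAS T1 → mem=1 r[T1]=0 [OK]
4. LOAD T0 → mem=1 r[T0]=1 [LOAD]
5. LOAD T1 → mem=1 r[T1]=1 [LOAD]
6. CAS T0 → mem=2 r[T0]=1 [OK]
7. CAS T2 → mem=2 r[T2]=0 [RETRY]
8. CAS T1 → mem=2 r[T1]=1 [RETRY]
9. LOAD T2 → mem=2 r[T2]=2 [LOAD]
10. CAS T2 → mem=3 r[T2]=2 [OK]
11. LOAD T2 → mem=3 r[T2]=3 [LOAD]
12. CAS T2 → mem=4 r[T2]=3 [OK]
13. LOAD T2 → mem=4 r[T2]=4 [LOAD]
14. CAS T2 → mem=5 r[T2]=4 [OK]
Flip is step 7.

step = 7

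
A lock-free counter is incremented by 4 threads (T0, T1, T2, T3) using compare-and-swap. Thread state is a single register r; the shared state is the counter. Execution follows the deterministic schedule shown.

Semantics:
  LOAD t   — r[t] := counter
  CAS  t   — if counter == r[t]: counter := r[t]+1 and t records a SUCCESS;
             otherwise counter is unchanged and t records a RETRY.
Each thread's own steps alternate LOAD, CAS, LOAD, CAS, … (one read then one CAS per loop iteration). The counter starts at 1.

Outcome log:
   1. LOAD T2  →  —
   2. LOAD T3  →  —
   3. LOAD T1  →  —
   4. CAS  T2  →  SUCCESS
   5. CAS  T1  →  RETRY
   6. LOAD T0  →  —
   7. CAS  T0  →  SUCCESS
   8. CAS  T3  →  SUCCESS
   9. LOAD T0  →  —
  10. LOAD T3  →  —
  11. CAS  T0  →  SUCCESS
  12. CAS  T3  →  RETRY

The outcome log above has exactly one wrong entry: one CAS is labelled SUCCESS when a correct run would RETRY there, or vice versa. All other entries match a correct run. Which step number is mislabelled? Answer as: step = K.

step = 8

Re-executing:
1. LOAD T2 → mem=1 r[T2]=1 [LOAD]
2. LOAD T3 → mem=1 r[T3]=1 [LOAD]
3. LOAD T1 → mem=1 r[T1]=1 [LOAD]
4. CAS T2 → mem=2 r[T2]=1 [OK]
5. CAS T1 → mem=2 r[T1]=1 [RETRY]
6. LOAD T0 → mem=2 r[T0]=2 [LOAD]
7. CAS T0 → mem=3 r[T0]=2 [OK]
8. CAS T3 → mem=3 r[T3]=1 [RETRY]
9. LOAD T0 → mem=3 r[T0]=3 [LOAD]
10. LOAD T3 → mem=3 r[T3]=3 [LOAD]
11. CAS T0 → mem=4 r[T0]=3 [OK]
12. CAS T3 → mem=4 r[T3]=3 [RETRY]
Log disagrees first at step 8.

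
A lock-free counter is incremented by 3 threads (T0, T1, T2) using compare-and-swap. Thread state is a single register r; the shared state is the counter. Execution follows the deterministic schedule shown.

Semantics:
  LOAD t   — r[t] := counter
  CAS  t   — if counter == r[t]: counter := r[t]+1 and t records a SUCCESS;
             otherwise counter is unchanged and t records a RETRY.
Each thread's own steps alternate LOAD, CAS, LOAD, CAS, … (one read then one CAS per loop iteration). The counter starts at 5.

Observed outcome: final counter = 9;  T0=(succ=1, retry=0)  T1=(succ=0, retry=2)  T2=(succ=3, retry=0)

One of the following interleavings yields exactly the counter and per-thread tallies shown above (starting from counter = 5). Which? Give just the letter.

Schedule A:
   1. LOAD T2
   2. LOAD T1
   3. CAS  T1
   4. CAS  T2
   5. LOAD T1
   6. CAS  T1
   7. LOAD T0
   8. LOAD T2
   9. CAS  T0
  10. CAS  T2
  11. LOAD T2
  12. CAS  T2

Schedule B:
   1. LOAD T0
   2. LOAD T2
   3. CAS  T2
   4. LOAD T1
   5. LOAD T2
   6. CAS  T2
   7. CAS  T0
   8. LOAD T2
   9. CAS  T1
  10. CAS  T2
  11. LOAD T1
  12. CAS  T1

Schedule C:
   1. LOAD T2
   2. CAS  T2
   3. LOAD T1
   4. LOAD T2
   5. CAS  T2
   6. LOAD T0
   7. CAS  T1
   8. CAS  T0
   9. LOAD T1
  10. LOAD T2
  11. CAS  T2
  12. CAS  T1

C

Tracing schedule C:
step 1: T2 LOAD ⇒ load; ctr=5 reg=5
step 2: T2 CAS ⇒ ok; ctr=6 reg=5
step 3: T1 LOAD ⇒ load; ctr=6 reg=6
step 4: T2 LOAD ⇒ load; ctr=6 reg=6
step 5: T2 CAS ⇒ ok; ctr=7 reg=6
step 6: T0 LOAD ⇒ load; ctr=7 reg=7
step 7: T1 CAS ⇒ retry; ctr=7 reg=6
step 8: T0 CAS ⇒ ok; ctr=8 reg=7
step 9: T1 LOAD ⇒ load; ctr=8 reg=8
step 10: T2 LOAD ⇒ load; ctr=8 reg=8
step 11: T2 CAS ⇒ ok; ctr=9 reg=8
step 12: T1 CAS ⇒ retry; ctr=9 reg=8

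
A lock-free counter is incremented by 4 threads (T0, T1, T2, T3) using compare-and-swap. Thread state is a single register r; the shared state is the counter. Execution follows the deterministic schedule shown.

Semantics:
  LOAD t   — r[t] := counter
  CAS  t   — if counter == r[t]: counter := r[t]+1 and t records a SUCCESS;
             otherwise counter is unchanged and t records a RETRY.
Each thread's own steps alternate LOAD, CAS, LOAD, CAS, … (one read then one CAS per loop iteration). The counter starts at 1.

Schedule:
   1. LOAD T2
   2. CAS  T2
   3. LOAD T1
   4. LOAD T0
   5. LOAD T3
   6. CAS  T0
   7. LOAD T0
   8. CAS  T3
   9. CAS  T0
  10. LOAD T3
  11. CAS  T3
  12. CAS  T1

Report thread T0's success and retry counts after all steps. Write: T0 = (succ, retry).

T0 = (2, 0)

#1 T2 reads 1
#2 T2 CAS(1→2) writes; counter now 2
#3 T1 reads 2
#4 T0 reads 2
#5 T3 reads 2
#6 T0 CAS(2→3) writes; counter now 3
#7 T0 reads 3
#8 T3 CAS(2→3) fails; counter now 3
#9 T0 CAS(3→4) writes; counter now 4
#10 T3 reads 4
#11 T3 CAS(4→5) writes; counter now 5
#12 T1 CAS(2→3) fails; counter now 5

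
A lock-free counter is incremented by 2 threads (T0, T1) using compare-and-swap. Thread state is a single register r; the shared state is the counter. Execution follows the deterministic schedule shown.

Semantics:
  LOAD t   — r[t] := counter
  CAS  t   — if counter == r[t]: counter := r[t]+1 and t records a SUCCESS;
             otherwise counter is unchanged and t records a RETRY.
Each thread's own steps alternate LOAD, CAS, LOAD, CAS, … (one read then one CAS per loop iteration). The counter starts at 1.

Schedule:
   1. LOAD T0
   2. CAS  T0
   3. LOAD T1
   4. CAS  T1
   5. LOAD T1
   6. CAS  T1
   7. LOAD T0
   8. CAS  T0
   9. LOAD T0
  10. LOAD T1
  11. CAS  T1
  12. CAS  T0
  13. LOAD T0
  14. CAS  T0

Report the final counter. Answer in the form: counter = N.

counter = 7

1. LOAD T0 → mem=1 r[T0]=1 [LOAD]
2. CAS T0 → mem=2 r[T0]=1 [OK]
3. LOAD T1 → mem=2 r[T1]=2 [LOAD]
4. CAS T1 → mem=3 r[T1]=2 [OK]
5. LOAD T1 → mem=3 r[T1]=3 [LOAD]
6. CAS T1 → mem=4 r[T1]=3 [OK]
7. LOAD T0 → mem=4 r[T0]=4 [LOAD]
8. CAS T0 → mem=5 r[T0]=4 [OK]
9. LOAD T0 → mem=5 r[T0]=5 [LOAD]
10. LOAD T1 → mem=5 r[T1]=5 [LOAD]
11. CAS T1 → mem=6 r[T1]=5 [OK]
12. CAS T0 → mem=6 r[T0]=5 [RETRY]
13. LOAD T0 → mem=6 r[T0]=6 [LOAD]
14. CAS T0 → mem=7 r[T0]=6 [OK]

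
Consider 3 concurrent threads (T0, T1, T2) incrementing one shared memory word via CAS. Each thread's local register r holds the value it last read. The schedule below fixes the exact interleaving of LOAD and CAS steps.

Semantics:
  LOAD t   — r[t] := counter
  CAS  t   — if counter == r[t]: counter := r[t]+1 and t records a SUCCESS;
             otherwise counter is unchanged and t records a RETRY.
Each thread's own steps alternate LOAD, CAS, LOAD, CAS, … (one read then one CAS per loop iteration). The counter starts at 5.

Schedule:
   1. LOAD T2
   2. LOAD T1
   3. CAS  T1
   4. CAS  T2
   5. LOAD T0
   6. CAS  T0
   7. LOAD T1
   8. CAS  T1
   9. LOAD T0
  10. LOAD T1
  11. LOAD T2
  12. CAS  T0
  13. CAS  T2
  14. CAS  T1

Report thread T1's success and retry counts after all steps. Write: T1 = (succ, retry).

[1] T2.load  rd  (counter 5, T2.r 5)
[2] T1.load  rd  (counter 5, T1.r 5)
[3] T1.cas  hit  (counter 6, T1.r 5)
[4] T2.cas  miss  (counter 6, T2.r 5)
[5] T0.load  rd  (counter 6, T0.r 6)
[6] T0.cas  hit  (counter 7, T0.r 6)
[7] T1.load  rd  (counter 7, T1.r 7)
[8] T1.cas  hit  (counter 8, T1.r 7)
[9] T0.load  rd  (counter 8, T0.r 8)
[10] T1.load  rd  (counter 8, T1.r 8)
[11] T2.load  rd  (counter 8, T2.r 8)
[12] T0.cas  hit  (counter 9, T0.r 8)
[13] T2.cas  miss  (counter 9, T2.r 8)
[14] T1.cas  miss  (counter 9, T1.r 8)

T1 = (2, 1)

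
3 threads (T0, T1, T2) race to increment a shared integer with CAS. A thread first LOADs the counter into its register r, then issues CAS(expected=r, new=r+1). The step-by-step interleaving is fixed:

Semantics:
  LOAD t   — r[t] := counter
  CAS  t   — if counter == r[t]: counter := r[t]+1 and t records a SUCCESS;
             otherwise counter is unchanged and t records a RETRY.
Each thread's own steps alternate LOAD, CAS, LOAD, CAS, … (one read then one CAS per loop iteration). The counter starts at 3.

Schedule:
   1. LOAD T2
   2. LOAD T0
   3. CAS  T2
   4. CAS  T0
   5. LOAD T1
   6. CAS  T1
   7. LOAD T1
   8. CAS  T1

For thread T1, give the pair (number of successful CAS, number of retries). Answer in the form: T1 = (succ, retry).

   1) LOAD T2:  M=3  r_T2=3
   2) LOAD T0:  M=3  r_T0=3
   3) CAS  T2:  M=4  r_T2=3 ✓
   4) CAS  T0:  M=4  r_T0=3 ✗
   5) LOAD T1:  M=4  r_T1=4
   6) CAS  T1:  M=5  r_T1=4 ✓
   7) LOAD T1:  M=5  r_T1=5
   8) CAS  T1:  M=6  r_T1=5 ✓

T1 = (2, 0)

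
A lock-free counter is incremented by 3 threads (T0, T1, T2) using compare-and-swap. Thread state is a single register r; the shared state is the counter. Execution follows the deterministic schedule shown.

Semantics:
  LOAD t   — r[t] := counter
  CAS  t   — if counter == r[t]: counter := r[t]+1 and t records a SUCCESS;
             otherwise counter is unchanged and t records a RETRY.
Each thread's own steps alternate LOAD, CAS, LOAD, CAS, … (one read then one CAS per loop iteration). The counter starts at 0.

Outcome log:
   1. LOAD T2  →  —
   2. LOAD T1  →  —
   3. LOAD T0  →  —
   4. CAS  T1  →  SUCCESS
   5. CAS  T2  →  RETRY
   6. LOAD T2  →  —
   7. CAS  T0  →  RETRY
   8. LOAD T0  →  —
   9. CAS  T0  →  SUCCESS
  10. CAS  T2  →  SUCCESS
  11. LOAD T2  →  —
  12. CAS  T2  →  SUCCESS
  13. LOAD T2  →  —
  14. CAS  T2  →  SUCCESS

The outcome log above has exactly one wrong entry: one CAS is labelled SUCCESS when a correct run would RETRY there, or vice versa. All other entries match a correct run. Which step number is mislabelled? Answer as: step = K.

Reference trace:
#1 T2 reads 0
#2 T1 reads 0
#3 T0 reads 0
#4 T1 CAS(0→1) writes; counter now 1
#5 T2 CAS(0→1) fails; counter now 1
#6 T2 reads 1
#7 T0 CAS(0→1) fails; counter now 1
#8 T0 reads 1
#9 T0 CAS(1→2) writes; counter now 2
#10 T2 CAS(1→2) fails; counter now 2
#11 T2 reads 2
#12 T2 CAS(2→3) writes; counter now 3
#13 T2 reads 3
#14 T2 CAS(3→4) writes; counter now 4
Mismatch at 10.

step = 10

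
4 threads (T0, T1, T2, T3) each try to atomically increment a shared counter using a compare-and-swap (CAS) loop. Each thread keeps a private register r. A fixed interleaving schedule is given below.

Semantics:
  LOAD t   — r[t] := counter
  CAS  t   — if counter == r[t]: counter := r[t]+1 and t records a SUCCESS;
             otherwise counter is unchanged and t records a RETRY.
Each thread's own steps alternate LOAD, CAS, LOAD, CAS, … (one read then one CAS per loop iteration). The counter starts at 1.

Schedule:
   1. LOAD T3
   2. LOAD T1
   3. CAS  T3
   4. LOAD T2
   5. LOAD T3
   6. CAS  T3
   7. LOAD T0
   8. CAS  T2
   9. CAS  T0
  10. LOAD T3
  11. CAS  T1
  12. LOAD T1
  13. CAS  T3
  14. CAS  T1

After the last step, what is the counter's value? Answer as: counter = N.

counter = 5

   1) LOAD T3:  M=1  r_T3=1
   2) LOAD T1:  M=1  r_T1=1
   3) CAS  T3:  M=2  r_T3=1 ✓
   4) LOAD T2:  M=2  r_T2=2
   5) LOAD T3:  M=2  r_T3=2
   6) CAS  T3:  M=3  r_T3=2 ✓
   7) LOAD T0:  M=3  r_T0=3
   8) CAS  T2:  M=3  r_T2=2 ✗
   9) CAS  T0:  M=4  r_T0=3 ✓
  10) LOAD T3:  M=4  r_T3=4
  11) CAS  T1:  M=4  r_T1=1 ✗
  12) LOAD T1:  M=4  r_T1=4
  13) CAS  T3:  M=5  r_T3=4 ✓
  14) CAS  T1:  M=5  r_T1=4 ✗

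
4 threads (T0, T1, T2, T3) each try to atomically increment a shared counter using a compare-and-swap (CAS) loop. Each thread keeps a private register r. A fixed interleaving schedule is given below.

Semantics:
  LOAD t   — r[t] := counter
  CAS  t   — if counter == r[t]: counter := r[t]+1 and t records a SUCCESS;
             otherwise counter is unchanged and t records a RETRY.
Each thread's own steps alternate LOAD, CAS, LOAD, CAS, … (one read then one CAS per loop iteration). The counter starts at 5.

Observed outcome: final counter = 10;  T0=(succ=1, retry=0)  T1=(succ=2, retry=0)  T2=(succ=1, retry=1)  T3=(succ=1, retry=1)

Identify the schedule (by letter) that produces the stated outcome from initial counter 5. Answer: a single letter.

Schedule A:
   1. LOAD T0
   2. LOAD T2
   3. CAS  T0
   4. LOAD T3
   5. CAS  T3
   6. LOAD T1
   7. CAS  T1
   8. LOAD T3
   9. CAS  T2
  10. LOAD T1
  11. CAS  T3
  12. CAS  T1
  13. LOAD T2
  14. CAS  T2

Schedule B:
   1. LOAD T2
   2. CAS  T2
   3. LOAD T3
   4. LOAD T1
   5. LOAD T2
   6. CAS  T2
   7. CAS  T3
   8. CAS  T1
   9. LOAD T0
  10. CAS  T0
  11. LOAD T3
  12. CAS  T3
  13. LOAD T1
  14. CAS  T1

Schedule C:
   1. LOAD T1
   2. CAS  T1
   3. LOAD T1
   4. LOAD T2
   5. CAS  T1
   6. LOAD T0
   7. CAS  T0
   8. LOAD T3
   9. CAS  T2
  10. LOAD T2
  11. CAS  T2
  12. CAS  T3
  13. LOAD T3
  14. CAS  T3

C

Run C:
T1 LOAD — after: cnt=5, r=5 — load
T1 CAS — after: cnt=6, r=5 — ok
T1 LOAD — after: cnt=6, r=6 — load
T2 LOAD — after: cnt=6, r=6 — load
T1 CAS — after: cnt=7, r=6 — ok
T0 LOAD — after: cnt=7, r=7 — load
T0 CAS — after: cnt=8, r=7 — ok
T3 LOAD — after: cnt=8, r=8 — load
T2 CAS — after: cnt=8, r=6 — retry
T2 LOAD — after: cnt=8, r=8 — load
T2 CAS — after: cnt=9, r=8 — ok
T3 CAS — after: cnt=9, r=8 — retry
T3 LOAD — after: cnt=9, r=9 — load
T3 CAS — after: cnt=10, r=9 — ok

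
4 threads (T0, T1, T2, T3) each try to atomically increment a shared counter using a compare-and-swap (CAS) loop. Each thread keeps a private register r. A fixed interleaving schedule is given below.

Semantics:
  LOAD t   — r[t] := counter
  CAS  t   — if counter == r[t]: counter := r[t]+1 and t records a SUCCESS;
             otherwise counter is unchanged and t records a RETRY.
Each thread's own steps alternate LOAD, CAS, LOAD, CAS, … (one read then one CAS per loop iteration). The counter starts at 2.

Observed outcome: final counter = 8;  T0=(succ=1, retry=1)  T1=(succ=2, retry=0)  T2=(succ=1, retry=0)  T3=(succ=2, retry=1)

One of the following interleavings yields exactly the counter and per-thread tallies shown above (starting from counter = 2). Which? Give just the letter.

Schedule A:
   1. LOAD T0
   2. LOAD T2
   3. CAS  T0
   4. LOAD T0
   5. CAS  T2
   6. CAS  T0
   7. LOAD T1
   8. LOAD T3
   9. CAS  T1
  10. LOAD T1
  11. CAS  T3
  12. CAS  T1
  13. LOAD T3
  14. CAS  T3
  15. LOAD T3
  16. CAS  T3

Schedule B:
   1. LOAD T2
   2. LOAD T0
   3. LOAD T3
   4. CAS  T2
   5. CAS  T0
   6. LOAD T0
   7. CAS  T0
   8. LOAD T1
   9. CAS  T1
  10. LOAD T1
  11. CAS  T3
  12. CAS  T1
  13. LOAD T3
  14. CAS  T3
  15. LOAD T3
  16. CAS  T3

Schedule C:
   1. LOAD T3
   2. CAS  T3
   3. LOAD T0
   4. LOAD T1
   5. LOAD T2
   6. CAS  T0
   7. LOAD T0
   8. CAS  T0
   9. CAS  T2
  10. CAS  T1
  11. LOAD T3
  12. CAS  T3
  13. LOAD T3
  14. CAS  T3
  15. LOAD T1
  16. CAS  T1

B

Simulating candidate B:
[1] T2.load  rd  (counter 2, T2.r 2)
[2] T0.load  rd  (counter 2, T0.r 2)
[3] T3.load  rd  (counter 2, T3.r 2)
[4] T2.cas  hit  (counter 3, T2.r 2)
[5] T0.cas  miss  (counter 3, T0.r 2)
[6] T0.load  rd  (counter 3, T0.r 3)
[7] T0.cas  hit  (counter 4, T0.r 3)
[8] T1.load  rd  (counter 4, T1.r 4)
[9] T1.cas  hit  (counter 5, T1.r 4)
[10] T1.load  rd  (counter 5, T1.r 5)
[11] T3.cas  miss  (counter 5, T3.r 2)
[12] T1.cas  hit  (counter 6, T1.r 5)
[13] T3.load  rd  (counter 6, T3.r 6)
[14] T3.cas  hit  (counter 7, T3.r 6)
[15] T3.load  rd  (counter 7, T3.r 7)
[16] T3.cas  hit  (counter 8, T3.r 7)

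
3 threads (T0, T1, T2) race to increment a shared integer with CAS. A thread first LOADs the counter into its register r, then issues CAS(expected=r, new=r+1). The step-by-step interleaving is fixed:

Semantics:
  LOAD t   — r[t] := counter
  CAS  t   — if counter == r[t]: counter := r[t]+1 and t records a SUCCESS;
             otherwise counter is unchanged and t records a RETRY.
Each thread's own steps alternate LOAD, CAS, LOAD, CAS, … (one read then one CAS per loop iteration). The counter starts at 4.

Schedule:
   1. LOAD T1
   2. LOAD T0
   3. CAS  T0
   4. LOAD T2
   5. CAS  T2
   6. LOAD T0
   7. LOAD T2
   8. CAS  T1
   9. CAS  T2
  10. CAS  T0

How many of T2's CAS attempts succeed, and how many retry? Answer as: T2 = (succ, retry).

[1] T1.load  rd  (counter 4, T1.r 4)
[2] T0.load  rd  (counter 4, T0.r 4)
[3] T0.cas  hit  (counter 5, T0.r 4)
[4] T2.load  rd  (counter 5, T2.r 5)
[5] T2.cas  hit  (counter 6, T2.r 5)
[6] T0.load  rd  (counter 6, T0.r 6)
[7] T2.load  rd  (counter 6, T2.r 6)
[8] T1.cas  miss  (counter 6, T1.r 4)
[9] T2.cas  hit  (counter 7, T2.r 6)
[10] T0.cas  miss  (counter 7, T0.r 6)

T2 = (2, 0)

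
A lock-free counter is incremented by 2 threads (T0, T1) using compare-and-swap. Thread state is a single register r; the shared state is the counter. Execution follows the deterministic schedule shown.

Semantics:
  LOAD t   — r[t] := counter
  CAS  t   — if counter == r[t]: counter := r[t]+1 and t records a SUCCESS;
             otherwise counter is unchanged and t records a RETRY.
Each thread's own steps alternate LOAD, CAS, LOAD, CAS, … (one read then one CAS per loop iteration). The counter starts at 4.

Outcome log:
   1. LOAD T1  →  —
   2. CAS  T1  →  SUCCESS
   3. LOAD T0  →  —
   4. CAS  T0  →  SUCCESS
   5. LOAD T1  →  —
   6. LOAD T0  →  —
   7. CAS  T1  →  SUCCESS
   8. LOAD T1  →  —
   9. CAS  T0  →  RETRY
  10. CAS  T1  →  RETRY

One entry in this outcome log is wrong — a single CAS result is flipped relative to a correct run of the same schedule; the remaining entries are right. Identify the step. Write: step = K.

step = 10

Reference trace:
1. LOAD T1 → mem=4 r[T1]=4 [LOAD]
2. CAS T1 → mem=5 r[T1]=4 [OK]
3. LOAD T0 → mem=5 r[T0]=5 [LOAD]
4. CAS T0 → mem=6 r[T0]=5 [OK]
5. LOAD T1 → mem=6 r[T1]=6 [LOAD]
6. LOAD T0 → mem=6 r[T0]=6 [LOAD]
7. CAS T1 → mem=7 r[T1]=6 [OK]
8. LOAD T1 → mem=7 r[T1]=7 [LOAD]
9. CAS T0 → mem=7 r[T0]=6 [RETRY]
10. CAS T1 → mem=8 r[T1]=7 [OK]
Flip is step 10.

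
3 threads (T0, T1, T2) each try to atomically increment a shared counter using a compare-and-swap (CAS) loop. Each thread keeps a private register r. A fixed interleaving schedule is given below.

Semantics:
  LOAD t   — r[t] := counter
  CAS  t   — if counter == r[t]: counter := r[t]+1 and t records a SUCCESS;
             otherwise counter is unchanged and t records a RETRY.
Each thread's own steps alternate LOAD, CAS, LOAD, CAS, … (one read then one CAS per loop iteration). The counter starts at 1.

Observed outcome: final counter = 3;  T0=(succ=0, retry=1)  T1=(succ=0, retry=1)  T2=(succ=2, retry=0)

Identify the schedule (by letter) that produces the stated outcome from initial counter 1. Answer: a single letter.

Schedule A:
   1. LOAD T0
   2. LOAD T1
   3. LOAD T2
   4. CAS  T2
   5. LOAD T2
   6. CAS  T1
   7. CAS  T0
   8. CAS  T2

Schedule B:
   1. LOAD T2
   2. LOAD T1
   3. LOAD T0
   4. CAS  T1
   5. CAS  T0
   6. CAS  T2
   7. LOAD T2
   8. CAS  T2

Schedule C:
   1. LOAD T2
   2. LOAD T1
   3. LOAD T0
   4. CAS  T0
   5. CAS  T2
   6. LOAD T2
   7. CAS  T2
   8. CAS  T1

A

Simulating candidate A:
1. LOAD T0 → mem=1 r[T0]=1 [LOAD]
2. LOAD T1 → mem=1 r[T1]=1 [LOAD]
3. LOAD T2 → mem=1 r[T2]=1 [LOAD]
4. CAS T2 → mem=2 r[T2]=1 [OK]
5. LOAD T2 → mem=2 r[T2]=2 [LOAD]
6. CAS T1 → mem=2 r[T1]=1 [RETRY]
7. CAS T0 → mem=2 r[T0]=1 [RETRY]
8. CAS T2 → mem=3 r[T2]=2 [OK]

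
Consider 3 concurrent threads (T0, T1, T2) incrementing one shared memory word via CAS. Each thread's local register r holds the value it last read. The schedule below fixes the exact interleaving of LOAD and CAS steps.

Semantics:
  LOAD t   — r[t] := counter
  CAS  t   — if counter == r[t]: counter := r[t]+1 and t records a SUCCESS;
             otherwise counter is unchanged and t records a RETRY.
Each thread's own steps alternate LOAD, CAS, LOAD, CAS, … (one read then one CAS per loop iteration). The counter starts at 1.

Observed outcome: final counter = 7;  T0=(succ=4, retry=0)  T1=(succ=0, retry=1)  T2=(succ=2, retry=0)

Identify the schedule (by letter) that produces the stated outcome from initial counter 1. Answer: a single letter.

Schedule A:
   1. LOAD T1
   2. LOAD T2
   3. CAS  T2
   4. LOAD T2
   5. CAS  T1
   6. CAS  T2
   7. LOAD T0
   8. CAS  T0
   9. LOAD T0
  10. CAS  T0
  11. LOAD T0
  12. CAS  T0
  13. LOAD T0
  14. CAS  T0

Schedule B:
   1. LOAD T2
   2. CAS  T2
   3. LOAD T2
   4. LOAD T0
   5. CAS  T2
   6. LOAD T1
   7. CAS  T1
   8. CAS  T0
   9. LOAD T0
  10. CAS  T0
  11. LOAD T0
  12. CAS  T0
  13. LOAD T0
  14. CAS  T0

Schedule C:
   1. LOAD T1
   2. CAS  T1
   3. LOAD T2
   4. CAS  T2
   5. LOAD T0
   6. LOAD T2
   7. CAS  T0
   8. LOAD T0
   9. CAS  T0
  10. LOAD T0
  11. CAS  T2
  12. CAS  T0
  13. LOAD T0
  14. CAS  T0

A

Tracing schedule A:
1. LOAD T1 → mem=1 r[T1]=1 [LOAD]
2. LOAD T2 → mem=1 r[T2]=1 [LOAD]
3. CAS T2 → mem=2 r[T2]=1 [OK]
4. LOAD T2 → mem=2 r[T2]=2 [LOAD]
5. CAS T1 → mem=2 r[T1]=1 [RETRY]
6. CAS T2 → mem=3 r[T2]=2 [OK]
7. LOAD T0 → mem=3 r[T0]=3 [LOAD]
8. CAS T0 → mem=4 r[T0]=3 [OK]
9. LOAD T0 → mem=4 r[T0]=4 [LOAD]
10. CAS T0 → mem=5 r[T0]=4 [OK]
11. LOAD T0 → mem=5 r[T0]=5 [LOAD]
12. CAS T0 → mem=6 r[T0]=5 [OK]
13. LOAD T0 → mem=6 r[T0]=6 [LOAD]
14. CAS T0 → mem=7 r[T0]=6 [OK]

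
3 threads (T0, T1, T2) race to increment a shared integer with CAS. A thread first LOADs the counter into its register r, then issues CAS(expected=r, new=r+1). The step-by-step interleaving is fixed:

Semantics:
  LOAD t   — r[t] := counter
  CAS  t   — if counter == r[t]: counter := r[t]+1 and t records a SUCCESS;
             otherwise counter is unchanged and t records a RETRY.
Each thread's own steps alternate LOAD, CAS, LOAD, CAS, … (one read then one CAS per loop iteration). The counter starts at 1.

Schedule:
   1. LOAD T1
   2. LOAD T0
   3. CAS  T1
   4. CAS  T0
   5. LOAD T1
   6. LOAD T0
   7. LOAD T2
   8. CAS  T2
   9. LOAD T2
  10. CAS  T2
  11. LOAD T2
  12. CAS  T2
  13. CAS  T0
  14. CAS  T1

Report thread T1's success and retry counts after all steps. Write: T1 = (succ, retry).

1. LOAD T1 → mem=1 r[T1]=1 [LOAD]
2. LOAD T0 → mem=1 r[T0]=1 [LOAD]
3. CAS T1 → mem=2 r[T1]=1 [OK]
4. CAS T0 → mem=2 r[T0]=1 [RETRY]
5. LOAD T1 → mem=2 r[T1]=2 [LOAD]
6. LOAD T0 → mem=2 r[T0]=2 [LOAD]
7. LOAD T2 → mem=2 r[T2]=2 [LOAD]
8. CAS T2 → mem=3 r[T2]=2 [OK]
9. LOAD T2 → mem=3 r[T2]=3 [LOAD]
10. CAS T2 → mem=4 r[T2]=3 [OK]
11. LOAD T2 → mem=4 r[T2]=4 [LOAD]
12. CAS T2 → mem=5 r[T2]=4 [OK]
13. CAS T0 → mem=5 r[T0]=2 [RETRY]
14. CAS T1 → mem=5 r[T1]=2 [RETRY]

T1 = (1, 1)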